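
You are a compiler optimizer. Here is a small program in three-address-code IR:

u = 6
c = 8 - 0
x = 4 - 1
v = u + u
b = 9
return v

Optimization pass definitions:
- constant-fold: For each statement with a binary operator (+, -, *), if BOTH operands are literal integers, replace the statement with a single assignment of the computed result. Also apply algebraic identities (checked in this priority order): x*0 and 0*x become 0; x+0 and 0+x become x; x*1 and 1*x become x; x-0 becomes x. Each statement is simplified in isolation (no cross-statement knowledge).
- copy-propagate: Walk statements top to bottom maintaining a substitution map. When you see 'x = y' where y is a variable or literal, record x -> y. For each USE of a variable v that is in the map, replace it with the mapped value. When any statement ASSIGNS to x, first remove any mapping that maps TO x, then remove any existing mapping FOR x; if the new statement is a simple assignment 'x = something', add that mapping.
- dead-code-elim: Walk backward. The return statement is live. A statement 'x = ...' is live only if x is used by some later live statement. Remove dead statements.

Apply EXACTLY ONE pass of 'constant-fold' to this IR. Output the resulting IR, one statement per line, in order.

Applying constant-fold statement-by-statement:
  [1] u = 6  (unchanged)
  [2] c = 8 - 0  -> c = 8
  [3] x = 4 - 1  -> x = 3
  [4] v = u + u  (unchanged)
  [5] b = 9  (unchanged)
  [6] return v  (unchanged)
Result (6 stmts):
  u = 6
  c = 8
  x = 3
  v = u + u
  b = 9
  return v

Answer: u = 6
c = 8
x = 3
v = u + u
b = 9
return v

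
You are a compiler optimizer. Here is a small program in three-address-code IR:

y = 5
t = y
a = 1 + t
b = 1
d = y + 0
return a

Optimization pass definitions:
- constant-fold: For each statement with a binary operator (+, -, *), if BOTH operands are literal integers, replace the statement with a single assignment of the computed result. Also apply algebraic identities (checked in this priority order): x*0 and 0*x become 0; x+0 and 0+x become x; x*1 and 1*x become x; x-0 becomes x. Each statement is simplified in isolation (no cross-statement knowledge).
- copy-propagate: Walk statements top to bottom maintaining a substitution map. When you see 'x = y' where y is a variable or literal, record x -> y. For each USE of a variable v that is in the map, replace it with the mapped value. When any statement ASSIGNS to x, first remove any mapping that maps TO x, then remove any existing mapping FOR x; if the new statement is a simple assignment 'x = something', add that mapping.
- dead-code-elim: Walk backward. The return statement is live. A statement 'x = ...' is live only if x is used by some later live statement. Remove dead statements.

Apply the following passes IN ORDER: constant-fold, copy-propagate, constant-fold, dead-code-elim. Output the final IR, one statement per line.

Answer: a = 6
return a

Derivation:
Initial IR:
  y = 5
  t = y
  a = 1 + t
  b = 1
  d = y + 0
  return a
After constant-fold (6 stmts):
  y = 5
  t = y
  a = 1 + t
  b = 1
  d = y
  return a
After copy-propagate (6 stmts):
  y = 5
  t = 5
  a = 1 + 5
  b = 1
  d = 5
  return a
After constant-fold (6 stmts):
  y = 5
  t = 5
  a = 6
  b = 1
  d = 5
  return a
After dead-code-elim (2 stmts):
  a = 6
  return a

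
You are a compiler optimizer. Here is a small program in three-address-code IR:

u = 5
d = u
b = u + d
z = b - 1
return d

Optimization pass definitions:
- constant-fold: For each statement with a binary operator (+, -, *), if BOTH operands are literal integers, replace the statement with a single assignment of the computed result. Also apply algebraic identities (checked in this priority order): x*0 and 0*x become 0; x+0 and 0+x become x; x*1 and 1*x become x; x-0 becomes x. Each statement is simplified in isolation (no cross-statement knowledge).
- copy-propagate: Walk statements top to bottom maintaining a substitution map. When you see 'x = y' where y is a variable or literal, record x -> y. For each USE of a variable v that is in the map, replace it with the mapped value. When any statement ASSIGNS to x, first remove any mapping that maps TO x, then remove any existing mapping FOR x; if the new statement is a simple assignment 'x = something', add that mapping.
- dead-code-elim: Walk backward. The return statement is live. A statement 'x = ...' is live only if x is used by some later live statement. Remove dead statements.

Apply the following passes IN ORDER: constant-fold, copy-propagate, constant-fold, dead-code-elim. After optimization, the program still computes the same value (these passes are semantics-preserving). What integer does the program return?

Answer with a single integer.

Initial IR:
  u = 5
  d = u
  b = u + d
  z = b - 1
  return d
After constant-fold (5 stmts):
  u = 5
  d = u
  b = u + d
  z = b - 1
  return d
After copy-propagate (5 stmts):
  u = 5
  d = 5
  b = 5 + 5
  z = b - 1
  return 5
After constant-fold (5 stmts):
  u = 5
  d = 5
  b = 10
  z = b - 1
  return 5
After dead-code-elim (1 stmts):
  return 5
Evaluate:
  u = 5  =>  u = 5
  d = u  =>  d = 5
  b = u + d  =>  b = 10
  z = b - 1  =>  z = 9
  return d = 5

Answer: 5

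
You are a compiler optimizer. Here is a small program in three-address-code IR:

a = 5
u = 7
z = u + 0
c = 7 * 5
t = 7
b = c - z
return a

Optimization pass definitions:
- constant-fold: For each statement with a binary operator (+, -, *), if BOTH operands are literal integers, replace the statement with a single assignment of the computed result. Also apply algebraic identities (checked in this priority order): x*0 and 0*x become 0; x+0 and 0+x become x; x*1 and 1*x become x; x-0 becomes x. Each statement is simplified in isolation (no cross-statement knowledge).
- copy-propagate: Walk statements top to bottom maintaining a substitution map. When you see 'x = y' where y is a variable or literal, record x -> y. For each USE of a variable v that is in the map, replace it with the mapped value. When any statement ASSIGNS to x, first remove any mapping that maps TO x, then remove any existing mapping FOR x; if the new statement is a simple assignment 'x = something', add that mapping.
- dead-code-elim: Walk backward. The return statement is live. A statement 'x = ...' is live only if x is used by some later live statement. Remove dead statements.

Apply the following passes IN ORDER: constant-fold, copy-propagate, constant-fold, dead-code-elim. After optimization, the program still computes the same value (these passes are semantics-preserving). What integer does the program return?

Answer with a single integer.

Answer: 5

Derivation:
Initial IR:
  a = 5
  u = 7
  z = u + 0
  c = 7 * 5
  t = 7
  b = c - z
  return a
After constant-fold (7 stmts):
  a = 5
  u = 7
  z = u
  c = 35
  t = 7
  b = c - z
  return a
After copy-propagate (7 stmts):
  a = 5
  u = 7
  z = 7
  c = 35
  t = 7
  b = 35 - 7
  return 5
After constant-fold (7 stmts):
  a = 5
  u = 7
  z = 7
  c = 35
  t = 7
  b = 28
  return 5
After dead-code-elim (1 stmts):
  return 5
Evaluate:
  a = 5  =>  a = 5
  u = 7  =>  u = 7
  z = u + 0  =>  z = 7
  c = 7 * 5  =>  c = 35
  t = 7  =>  t = 7
  b = c - z  =>  b = 28
  return a = 5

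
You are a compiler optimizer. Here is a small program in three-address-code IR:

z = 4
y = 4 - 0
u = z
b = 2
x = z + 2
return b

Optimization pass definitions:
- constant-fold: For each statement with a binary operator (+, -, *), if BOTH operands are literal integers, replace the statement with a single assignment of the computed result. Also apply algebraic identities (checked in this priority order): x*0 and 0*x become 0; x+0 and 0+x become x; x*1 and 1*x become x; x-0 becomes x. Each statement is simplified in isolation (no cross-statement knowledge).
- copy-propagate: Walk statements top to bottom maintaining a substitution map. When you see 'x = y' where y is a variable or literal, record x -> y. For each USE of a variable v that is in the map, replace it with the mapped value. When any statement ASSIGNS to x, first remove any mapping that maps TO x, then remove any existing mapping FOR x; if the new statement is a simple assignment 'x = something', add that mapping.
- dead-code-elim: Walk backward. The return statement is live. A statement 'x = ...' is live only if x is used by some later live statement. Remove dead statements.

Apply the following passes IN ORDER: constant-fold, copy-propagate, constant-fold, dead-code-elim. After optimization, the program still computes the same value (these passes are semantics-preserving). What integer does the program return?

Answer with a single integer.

Initial IR:
  z = 4
  y = 4 - 0
  u = z
  b = 2
  x = z + 2
  return b
After constant-fold (6 stmts):
  z = 4
  y = 4
  u = z
  b = 2
  x = z + 2
  return b
After copy-propagate (6 stmts):
  z = 4
  y = 4
  u = 4
  b = 2
  x = 4 + 2
  return 2
After constant-fold (6 stmts):
  z = 4
  y = 4
  u = 4
  b = 2
  x = 6
  return 2
After dead-code-elim (1 stmts):
  return 2
Evaluate:
  z = 4  =>  z = 4
  y = 4 - 0  =>  y = 4
  u = z  =>  u = 4
  b = 2  =>  b = 2
  x = z + 2  =>  x = 6
  return b = 2

Answer: 2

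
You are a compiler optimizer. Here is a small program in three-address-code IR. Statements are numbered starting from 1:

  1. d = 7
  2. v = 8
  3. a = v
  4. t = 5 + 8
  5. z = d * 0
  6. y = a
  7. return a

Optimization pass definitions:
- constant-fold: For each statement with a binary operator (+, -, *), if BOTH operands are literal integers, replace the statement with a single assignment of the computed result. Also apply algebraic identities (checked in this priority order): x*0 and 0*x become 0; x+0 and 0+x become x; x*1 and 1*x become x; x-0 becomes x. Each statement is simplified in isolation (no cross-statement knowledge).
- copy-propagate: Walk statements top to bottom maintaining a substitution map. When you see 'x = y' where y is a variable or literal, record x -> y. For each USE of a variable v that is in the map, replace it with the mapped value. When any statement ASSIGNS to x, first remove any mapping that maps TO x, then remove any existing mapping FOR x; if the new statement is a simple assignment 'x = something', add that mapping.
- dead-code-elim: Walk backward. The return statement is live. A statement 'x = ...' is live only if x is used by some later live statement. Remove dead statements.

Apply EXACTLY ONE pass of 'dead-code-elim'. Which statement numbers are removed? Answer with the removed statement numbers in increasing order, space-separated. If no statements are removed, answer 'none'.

Backward liveness scan:
Stmt 1 'd = 7': DEAD (d not in live set [])
Stmt 2 'v = 8': KEEP (v is live); live-in = []
Stmt 3 'a = v': KEEP (a is live); live-in = ['v']
Stmt 4 't = 5 + 8': DEAD (t not in live set ['a'])
Stmt 5 'z = d * 0': DEAD (z not in live set ['a'])
Stmt 6 'y = a': DEAD (y not in live set ['a'])
Stmt 7 'return a': KEEP (return); live-in = ['a']
Removed statement numbers: [1, 4, 5, 6]
Surviving IR:
  v = 8
  a = v
  return a

Answer: 1 4 5 6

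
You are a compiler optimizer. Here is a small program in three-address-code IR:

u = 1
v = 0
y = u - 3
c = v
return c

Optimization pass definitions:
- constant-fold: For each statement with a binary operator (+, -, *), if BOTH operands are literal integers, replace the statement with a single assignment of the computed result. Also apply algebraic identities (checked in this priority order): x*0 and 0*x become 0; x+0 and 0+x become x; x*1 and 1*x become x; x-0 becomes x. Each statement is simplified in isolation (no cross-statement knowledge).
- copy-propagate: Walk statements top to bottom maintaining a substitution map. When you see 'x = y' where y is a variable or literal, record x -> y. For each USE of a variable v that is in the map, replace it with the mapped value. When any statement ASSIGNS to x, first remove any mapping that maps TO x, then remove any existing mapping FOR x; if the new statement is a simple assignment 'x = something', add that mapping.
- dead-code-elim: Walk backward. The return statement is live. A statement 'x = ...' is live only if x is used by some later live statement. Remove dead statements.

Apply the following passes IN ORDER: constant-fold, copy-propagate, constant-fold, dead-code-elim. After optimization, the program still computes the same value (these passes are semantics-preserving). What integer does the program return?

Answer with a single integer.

Initial IR:
  u = 1
  v = 0
  y = u - 3
  c = v
  return c
After constant-fold (5 stmts):
  u = 1
  v = 0
  y = u - 3
  c = v
  return c
After copy-propagate (5 stmts):
  u = 1
  v = 0
  y = 1 - 3
  c = 0
  return 0
After constant-fold (5 stmts):
  u = 1
  v = 0
  y = -2
  c = 0
  return 0
After dead-code-elim (1 stmts):
  return 0
Evaluate:
  u = 1  =>  u = 1
  v = 0  =>  v = 0
  y = u - 3  =>  y = -2
  c = v  =>  c = 0
  return c = 0

Answer: 0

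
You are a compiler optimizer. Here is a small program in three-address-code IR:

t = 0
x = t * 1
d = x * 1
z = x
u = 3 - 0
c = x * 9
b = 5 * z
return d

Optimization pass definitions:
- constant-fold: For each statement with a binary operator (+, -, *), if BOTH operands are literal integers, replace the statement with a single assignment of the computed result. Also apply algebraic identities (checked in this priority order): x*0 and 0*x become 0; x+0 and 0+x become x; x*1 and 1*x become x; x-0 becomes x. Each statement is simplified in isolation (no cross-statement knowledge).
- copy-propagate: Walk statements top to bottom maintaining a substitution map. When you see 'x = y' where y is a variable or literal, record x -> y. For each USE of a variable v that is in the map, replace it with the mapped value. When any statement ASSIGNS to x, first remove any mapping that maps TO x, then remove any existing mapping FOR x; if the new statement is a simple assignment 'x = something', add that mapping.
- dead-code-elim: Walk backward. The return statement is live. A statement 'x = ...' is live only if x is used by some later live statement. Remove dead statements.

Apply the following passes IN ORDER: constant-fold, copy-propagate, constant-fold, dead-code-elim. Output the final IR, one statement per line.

Answer: return 0

Derivation:
Initial IR:
  t = 0
  x = t * 1
  d = x * 1
  z = x
  u = 3 - 0
  c = x * 9
  b = 5 * z
  return d
After constant-fold (8 stmts):
  t = 0
  x = t
  d = x
  z = x
  u = 3
  c = x * 9
  b = 5 * z
  return d
After copy-propagate (8 stmts):
  t = 0
  x = 0
  d = 0
  z = 0
  u = 3
  c = 0 * 9
  b = 5 * 0
  return 0
After constant-fold (8 stmts):
  t = 0
  x = 0
  d = 0
  z = 0
  u = 3
  c = 0
  b = 0
  return 0
After dead-code-elim (1 stmts):
  return 0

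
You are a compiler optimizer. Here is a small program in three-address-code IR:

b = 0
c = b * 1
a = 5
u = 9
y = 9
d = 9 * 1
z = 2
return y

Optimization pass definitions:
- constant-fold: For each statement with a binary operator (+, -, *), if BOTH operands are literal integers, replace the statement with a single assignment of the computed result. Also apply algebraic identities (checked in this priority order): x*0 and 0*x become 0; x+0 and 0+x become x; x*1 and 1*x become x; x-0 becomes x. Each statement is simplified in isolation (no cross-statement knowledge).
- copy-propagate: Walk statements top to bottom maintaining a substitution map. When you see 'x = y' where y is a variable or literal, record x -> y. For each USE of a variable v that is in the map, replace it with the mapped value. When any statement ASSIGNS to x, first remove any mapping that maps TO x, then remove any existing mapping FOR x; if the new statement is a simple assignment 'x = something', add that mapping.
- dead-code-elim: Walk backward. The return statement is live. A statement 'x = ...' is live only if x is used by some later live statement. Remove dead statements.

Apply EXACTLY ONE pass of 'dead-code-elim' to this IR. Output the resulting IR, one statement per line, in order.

Answer: y = 9
return y

Derivation:
Applying dead-code-elim statement-by-statement:
  [8] return y  -> KEEP (return); live=['y']
  [7] z = 2  -> DEAD (z not live)
  [6] d = 9 * 1  -> DEAD (d not live)
  [5] y = 9  -> KEEP; live=[]
  [4] u = 9  -> DEAD (u not live)
  [3] a = 5  -> DEAD (a not live)
  [2] c = b * 1  -> DEAD (c not live)
  [1] b = 0  -> DEAD (b not live)
Result (2 stmts):
  y = 9
  return y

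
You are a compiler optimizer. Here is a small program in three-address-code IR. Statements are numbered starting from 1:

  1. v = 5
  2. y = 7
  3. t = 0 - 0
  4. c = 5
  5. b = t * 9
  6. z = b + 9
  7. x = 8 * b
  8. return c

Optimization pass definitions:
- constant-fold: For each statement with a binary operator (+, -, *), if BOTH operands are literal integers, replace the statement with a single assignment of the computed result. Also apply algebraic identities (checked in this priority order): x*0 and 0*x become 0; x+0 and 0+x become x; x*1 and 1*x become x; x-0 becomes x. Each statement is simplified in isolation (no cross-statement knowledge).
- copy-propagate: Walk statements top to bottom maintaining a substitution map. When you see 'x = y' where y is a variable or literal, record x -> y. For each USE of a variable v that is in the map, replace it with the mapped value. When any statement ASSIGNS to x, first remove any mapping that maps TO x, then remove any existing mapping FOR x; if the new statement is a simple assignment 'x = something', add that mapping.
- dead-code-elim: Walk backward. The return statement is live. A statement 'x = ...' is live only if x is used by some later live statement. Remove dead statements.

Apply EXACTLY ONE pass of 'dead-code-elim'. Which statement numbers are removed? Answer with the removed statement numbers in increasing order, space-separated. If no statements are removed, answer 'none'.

Answer: 1 2 3 5 6 7

Derivation:
Backward liveness scan:
Stmt 1 'v = 5': DEAD (v not in live set [])
Stmt 2 'y = 7': DEAD (y not in live set [])
Stmt 3 't = 0 - 0': DEAD (t not in live set [])
Stmt 4 'c = 5': KEEP (c is live); live-in = []
Stmt 5 'b = t * 9': DEAD (b not in live set ['c'])
Stmt 6 'z = b + 9': DEAD (z not in live set ['c'])
Stmt 7 'x = 8 * b': DEAD (x not in live set ['c'])
Stmt 8 'return c': KEEP (return); live-in = ['c']
Removed statement numbers: [1, 2, 3, 5, 6, 7]
Surviving IR:
  c = 5
  return c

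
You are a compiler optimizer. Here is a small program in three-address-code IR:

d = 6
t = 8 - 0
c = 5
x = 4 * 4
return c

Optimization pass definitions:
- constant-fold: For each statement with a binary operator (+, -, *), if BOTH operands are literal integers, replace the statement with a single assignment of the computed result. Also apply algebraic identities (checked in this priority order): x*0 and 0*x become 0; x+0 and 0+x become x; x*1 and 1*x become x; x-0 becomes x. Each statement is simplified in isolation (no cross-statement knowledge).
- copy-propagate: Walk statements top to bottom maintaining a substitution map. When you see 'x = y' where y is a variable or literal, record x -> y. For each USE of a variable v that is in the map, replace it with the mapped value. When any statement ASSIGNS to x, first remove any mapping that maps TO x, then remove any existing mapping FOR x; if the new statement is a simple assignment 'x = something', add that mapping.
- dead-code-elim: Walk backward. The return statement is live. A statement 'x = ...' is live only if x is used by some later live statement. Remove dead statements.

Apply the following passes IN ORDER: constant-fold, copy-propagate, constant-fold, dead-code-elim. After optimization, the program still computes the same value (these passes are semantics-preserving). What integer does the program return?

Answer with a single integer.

Answer: 5

Derivation:
Initial IR:
  d = 6
  t = 8 - 0
  c = 5
  x = 4 * 4
  return c
After constant-fold (5 stmts):
  d = 6
  t = 8
  c = 5
  x = 16
  return c
After copy-propagate (5 stmts):
  d = 6
  t = 8
  c = 5
  x = 16
  return 5
After constant-fold (5 stmts):
  d = 6
  t = 8
  c = 5
  x = 16
  return 5
After dead-code-elim (1 stmts):
  return 5
Evaluate:
  d = 6  =>  d = 6
  t = 8 - 0  =>  t = 8
  c = 5  =>  c = 5
  x = 4 * 4  =>  x = 16
  return c = 5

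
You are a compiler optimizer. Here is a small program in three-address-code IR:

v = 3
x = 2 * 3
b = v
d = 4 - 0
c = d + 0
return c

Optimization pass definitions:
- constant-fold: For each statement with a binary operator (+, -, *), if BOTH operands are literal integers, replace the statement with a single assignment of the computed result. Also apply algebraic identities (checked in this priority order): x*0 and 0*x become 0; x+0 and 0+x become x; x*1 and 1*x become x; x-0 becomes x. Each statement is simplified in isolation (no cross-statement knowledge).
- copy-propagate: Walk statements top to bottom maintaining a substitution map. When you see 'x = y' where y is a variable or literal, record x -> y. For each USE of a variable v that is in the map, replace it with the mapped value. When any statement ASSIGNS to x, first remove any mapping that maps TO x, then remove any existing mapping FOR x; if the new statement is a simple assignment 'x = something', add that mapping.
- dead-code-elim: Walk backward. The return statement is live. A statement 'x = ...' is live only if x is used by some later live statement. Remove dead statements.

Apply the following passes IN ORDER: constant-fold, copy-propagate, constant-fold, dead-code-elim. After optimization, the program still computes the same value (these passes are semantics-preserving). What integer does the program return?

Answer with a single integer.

Initial IR:
  v = 3
  x = 2 * 3
  b = v
  d = 4 - 0
  c = d + 0
  return c
After constant-fold (6 stmts):
  v = 3
  x = 6
  b = v
  d = 4
  c = d
  return c
After copy-propagate (6 stmts):
  v = 3
  x = 6
  b = 3
  d = 4
  c = 4
  return 4
After constant-fold (6 stmts):
  v = 3
  x = 6
  b = 3
  d = 4
  c = 4
  return 4
After dead-code-elim (1 stmts):
  return 4
Evaluate:
  v = 3  =>  v = 3
  x = 2 * 3  =>  x = 6
  b = v  =>  b = 3
  d = 4 - 0  =>  d = 4
  c = d + 0  =>  c = 4
  return c = 4

Answer: 4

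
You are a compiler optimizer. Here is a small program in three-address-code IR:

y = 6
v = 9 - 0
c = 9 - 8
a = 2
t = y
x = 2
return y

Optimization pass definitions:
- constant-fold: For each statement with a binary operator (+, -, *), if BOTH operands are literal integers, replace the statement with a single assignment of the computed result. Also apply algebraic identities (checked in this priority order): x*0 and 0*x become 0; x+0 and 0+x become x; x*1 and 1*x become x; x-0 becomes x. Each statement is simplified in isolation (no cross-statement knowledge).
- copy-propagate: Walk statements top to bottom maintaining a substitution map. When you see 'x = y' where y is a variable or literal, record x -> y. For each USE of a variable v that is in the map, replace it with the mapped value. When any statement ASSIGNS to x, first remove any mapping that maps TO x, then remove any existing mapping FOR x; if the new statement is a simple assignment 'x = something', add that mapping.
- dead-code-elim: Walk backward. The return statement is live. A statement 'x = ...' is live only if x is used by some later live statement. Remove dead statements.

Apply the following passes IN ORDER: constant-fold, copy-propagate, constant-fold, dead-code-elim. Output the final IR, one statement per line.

Initial IR:
  y = 6
  v = 9 - 0
  c = 9 - 8
  a = 2
  t = y
  x = 2
  return y
After constant-fold (7 stmts):
  y = 6
  v = 9
  c = 1
  a = 2
  t = y
  x = 2
  return y
After copy-propagate (7 stmts):
  y = 6
  v = 9
  c = 1
  a = 2
  t = 6
  x = 2
  return 6
After constant-fold (7 stmts):
  y = 6
  v = 9
  c = 1
  a = 2
  t = 6
  x = 2
  return 6
After dead-code-elim (1 stmts):
  return 6

Answer: return 6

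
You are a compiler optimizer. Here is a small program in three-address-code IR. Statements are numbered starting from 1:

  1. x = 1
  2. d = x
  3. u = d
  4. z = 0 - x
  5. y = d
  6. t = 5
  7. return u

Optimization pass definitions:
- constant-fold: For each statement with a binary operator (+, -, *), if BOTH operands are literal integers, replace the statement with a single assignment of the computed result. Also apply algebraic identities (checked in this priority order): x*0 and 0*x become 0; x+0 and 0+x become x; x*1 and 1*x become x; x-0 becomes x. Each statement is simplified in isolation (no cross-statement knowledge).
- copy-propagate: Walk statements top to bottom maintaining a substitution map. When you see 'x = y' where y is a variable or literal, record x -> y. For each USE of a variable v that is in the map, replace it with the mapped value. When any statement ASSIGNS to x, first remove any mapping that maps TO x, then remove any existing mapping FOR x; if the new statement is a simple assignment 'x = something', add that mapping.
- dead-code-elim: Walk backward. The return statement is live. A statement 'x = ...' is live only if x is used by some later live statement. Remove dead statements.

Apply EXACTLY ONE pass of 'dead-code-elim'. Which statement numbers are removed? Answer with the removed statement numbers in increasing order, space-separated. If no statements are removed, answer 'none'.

Answer: 4 5 6

Derivation:
Backward liveness scan:
Stmt 1 'x = 1': KEEP (x is live); live-in = []
Stmt 2 'd = x': KEEP (d is live); live-in = ['x']
Stmt 3 'u = d': KEEP (u is live); live-in = ['d']
Stmt 4 'z = 0 - x': DEAD (z not in live set ['u'])
Stmt 5 'y = d': DEAD (y not in live set ['u'])
Stmt 6 't = 5': DEAD (t not in live set ['u'])
Stmt 7 'return u': KEEP (return); live-in = ['u']
Removed statement numbers: [4, 5, 6]
Surviving IR:
  x = 1
  d = x
  u = d
  return u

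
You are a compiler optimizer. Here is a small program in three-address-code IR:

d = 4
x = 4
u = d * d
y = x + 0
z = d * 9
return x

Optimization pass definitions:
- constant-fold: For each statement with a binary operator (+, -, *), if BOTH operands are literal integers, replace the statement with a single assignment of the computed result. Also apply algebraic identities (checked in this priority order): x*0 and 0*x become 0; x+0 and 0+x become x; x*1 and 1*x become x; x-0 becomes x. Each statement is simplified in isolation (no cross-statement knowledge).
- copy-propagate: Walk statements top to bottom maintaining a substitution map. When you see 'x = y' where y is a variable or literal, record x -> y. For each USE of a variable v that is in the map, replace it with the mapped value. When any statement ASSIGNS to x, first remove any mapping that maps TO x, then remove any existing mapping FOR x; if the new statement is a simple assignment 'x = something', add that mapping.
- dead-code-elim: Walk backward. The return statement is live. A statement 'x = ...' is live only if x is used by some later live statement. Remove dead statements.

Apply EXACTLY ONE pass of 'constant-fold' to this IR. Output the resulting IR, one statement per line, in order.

Answer: d = 4
x = 4
u = d * d
y = x
z = d * 9
return x

Derivation:
Applying constant-fold statement-by-statement:
  [1] d = 4  (unchanged)
  [2] x = 4  (unchanged)
  [3] u = d * d  (unchanged)
  [4] y = x + 0  -> y = x
  [5] z = d * 9  (unchanged)
  [6] return x  (unchanged)
Result (6 stmts):
  d = 4
  x = 4
  u = d * d
  y = x
  z = d * 9
  return x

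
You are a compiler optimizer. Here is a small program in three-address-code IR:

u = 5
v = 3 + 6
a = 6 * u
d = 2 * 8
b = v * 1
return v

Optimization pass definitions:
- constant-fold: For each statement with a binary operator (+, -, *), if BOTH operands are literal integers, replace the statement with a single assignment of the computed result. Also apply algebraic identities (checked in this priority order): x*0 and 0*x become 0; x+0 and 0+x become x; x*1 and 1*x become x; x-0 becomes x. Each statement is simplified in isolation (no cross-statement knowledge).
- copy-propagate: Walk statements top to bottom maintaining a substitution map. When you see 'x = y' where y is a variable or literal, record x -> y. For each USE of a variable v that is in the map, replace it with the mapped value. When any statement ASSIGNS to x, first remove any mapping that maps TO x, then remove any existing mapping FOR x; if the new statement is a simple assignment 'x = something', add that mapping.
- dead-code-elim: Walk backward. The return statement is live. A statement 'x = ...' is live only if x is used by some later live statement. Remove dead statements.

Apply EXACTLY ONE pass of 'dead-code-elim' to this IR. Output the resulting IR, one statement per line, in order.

Applying dead-code-elim statement-by-statement:
  [6] return v  -> KEEP (return); live=['v']
  [5] b = v * 1  -> DEAD (b not live)
  [4] d = 2 * 8  -> DEAD (d not live)
  [3] a = 6 * u  -> DEAD (a not live)
  [2] v = 3 + 6  -> KEEP; live=[]
  [1] u = 5  -> DEAD (u not live)
Result (2 stmts):
  v = 3 + 6
  return v

Answer: v = 3 + 6
return v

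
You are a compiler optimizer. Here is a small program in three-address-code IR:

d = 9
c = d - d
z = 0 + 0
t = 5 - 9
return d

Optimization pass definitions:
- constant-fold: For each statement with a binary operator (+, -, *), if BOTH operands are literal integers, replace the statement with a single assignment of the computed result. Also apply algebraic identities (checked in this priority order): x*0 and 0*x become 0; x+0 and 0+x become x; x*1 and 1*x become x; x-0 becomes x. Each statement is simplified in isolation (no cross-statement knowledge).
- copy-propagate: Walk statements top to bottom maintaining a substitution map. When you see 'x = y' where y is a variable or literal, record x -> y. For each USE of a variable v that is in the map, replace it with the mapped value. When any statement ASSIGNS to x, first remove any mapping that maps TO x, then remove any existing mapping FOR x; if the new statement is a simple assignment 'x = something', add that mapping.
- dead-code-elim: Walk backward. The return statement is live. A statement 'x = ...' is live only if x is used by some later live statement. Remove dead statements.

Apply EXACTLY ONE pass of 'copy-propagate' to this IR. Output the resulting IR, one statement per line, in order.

Applying copy-propagate statement-by-statement:
  [1] d = 9  (unchanged)
  [2] c = d - d  -> c = 9 - 9
  [3] z = 0 + 0  (unchanged)
  [4] t = 5 - 9  (unchanged)
  [5] return d  -> return 9
Result (5 stmts):
  d = 9
  c = 9 - 9
  z = 0 + 0
  t = 5 - 9
  return 9

Answer: d = 9
c = 9 - 9
z = 0 + 0
t = 5 - 9
return 9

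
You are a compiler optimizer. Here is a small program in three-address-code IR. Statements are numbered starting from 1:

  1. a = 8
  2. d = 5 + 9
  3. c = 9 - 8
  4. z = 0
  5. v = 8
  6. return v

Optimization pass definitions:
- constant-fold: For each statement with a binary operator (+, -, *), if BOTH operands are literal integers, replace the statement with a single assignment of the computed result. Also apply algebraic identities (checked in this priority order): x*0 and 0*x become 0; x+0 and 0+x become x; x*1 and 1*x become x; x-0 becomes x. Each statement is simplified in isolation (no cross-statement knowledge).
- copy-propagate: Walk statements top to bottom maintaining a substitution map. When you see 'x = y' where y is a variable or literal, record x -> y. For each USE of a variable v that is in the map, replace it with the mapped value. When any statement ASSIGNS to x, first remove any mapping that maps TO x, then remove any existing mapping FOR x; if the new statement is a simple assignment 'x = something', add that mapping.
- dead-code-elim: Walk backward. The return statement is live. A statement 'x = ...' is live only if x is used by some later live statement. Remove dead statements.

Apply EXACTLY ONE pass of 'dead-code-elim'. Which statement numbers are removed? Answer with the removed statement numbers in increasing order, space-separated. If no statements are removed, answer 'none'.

Answer: 1 2 3 4

Derivation:
Backward liveness scan:
Stmt 1 'a = 8': DEAD (a not in live set [])
Stmt 2 'd = 5 + 9': DEAD (d not in live set [])
Stmt 3 'c = 9 - 8': DEAD (c not in live set [])
Stmt 4 'z = 0': DEAD (z not in live set [])
Stmt 5 'v = 8': KEEP (v is live); live-in = []
Stmt 6 'return v': KEEP (return); live-in = ['v']
Removed statement numbers: [1, 2, 3, 4]
Surviving IR:
  v = 8
  return v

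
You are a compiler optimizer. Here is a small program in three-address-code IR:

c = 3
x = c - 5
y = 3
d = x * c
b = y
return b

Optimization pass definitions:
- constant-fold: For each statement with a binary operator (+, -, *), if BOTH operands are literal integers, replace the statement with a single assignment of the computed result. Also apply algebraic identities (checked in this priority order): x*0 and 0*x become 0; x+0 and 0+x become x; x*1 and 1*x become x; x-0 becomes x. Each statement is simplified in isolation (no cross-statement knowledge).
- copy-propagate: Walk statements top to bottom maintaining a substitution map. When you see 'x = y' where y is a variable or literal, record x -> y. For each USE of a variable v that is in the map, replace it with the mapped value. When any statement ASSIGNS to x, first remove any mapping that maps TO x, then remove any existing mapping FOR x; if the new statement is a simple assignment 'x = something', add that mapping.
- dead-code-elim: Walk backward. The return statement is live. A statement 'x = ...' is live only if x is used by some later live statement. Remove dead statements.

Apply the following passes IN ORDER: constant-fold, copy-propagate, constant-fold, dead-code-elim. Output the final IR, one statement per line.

Initial IR:
  c = 3
  x = c - 5
  y = 3
  d = x * c
  b = y
  return b
After constant-fold (6 stmts):
  c = 3
  x = c - 5
  y = 3
  d = x * c
  b = y
  return b
After copy-propagate (6 stmts):
  c = 3
  x = 3 - 5
  y = 3
  d = x * 3
  b = 3
  return 3
After constant-fold (6 stmts):
  c = 3
  x = -2
  y = 3
  d = x * 3
  b = 3
  return 3
After dead-code-elim (1 stmts):
  return 3

Answer: return 3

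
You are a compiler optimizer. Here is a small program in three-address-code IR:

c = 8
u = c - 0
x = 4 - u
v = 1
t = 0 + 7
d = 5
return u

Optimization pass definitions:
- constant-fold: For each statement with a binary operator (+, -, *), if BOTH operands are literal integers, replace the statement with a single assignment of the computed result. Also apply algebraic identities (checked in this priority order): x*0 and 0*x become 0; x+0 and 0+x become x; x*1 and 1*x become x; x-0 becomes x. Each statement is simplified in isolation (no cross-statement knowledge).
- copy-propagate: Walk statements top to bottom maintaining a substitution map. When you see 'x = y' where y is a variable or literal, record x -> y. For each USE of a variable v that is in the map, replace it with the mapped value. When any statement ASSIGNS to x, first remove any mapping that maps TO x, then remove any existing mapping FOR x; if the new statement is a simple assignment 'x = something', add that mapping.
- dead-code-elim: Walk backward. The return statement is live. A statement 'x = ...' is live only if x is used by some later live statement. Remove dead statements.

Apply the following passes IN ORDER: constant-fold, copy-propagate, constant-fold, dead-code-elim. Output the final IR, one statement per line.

Answer: return 8

Derivation:
Initial IR:
  c = 8
  u = c - 0
  x = 4 - u
  v = 1
  t = 0 + 7
  d = 5
  return u
After constant-fold (7 stmts):
  c = 8
  u = c
  x = 4 - u
  v = 1
  t = 7
  d = 5
  return u
After copy-propagate (7 stmts):
  c = 8
  u = 8
  x = 4 - 8
  v = 1
  t = 7
  d = 5
  return 8
After constant-fold (7 stmts):
  c = 8
  u = 8
  x = -4
  v = 1
  t = 7
  d = 5
  return 8
After dead-code-elim (1 stmts):
  return 8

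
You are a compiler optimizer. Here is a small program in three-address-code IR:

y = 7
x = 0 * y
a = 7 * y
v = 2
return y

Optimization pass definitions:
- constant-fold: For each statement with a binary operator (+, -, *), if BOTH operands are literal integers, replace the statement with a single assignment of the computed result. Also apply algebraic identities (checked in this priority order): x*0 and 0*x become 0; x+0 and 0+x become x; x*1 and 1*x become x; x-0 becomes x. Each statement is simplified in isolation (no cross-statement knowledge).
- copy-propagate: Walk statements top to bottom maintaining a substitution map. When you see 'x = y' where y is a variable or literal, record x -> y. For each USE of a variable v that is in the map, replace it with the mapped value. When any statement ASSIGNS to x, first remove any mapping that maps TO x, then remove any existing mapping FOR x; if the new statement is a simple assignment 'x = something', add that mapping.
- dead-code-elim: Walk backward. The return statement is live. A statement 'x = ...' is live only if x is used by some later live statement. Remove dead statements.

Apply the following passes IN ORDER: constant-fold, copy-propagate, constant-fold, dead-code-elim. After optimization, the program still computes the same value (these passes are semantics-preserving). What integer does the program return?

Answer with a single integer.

Initial IR:
  y = 7
  x = 0 * y
  a = 7 * y
  v = 2
  return y
After constant-fold (5 stmts):
  y = 7
  x = 0
  a = 7 * y
  v = 2
  return y
After copy-propagate (5 stmts):
  y = 7
  x = 0
  a = 7 * 7
  v = 2
  return 7
After constant-fold (5 stmts):
  y = 7
  x = 0
  a = 49
  v = 2
  return 7
After dead-code-elim (1 stmts):
  return 7
Evaluate:
  y = 7  =>  y = 7
  x = 0 * y  =>  x = 0
  a = 7 * y  =>  a = 49
  v = 2  =>  v = 2
  return y = 7

Answer: 7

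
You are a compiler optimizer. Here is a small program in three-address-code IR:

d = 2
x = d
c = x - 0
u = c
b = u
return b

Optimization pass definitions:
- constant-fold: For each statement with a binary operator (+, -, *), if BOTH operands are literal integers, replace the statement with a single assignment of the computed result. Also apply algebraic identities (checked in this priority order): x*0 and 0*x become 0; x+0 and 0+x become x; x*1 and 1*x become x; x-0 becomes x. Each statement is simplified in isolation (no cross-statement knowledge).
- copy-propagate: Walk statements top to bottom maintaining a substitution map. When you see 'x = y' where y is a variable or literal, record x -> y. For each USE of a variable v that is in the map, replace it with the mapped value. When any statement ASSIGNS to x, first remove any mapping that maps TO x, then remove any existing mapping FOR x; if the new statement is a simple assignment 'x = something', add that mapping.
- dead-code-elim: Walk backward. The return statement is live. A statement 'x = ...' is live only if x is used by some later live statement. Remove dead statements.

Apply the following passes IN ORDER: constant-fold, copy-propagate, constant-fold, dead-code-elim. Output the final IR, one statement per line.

Initial IR:
  d = 2
  x = d
  c = x - 0
  u = c
  b = u
  return b
After constant-fold (6 stmts):
  d = 2
  x = d
  c = x
  u = c
  b = u
  return b
After copy-propagate (6 stmts):
  d = 2
  x = 2
  c = 2
  u = 2
  b = 2
  return 2
After constant-fold (6 stmts):
  d = 2
  x = 2
  c = 2
  u = 2
  b = 2
  return 2
After dead-code-elim (1 stmts):
  return 2

Answer: return 2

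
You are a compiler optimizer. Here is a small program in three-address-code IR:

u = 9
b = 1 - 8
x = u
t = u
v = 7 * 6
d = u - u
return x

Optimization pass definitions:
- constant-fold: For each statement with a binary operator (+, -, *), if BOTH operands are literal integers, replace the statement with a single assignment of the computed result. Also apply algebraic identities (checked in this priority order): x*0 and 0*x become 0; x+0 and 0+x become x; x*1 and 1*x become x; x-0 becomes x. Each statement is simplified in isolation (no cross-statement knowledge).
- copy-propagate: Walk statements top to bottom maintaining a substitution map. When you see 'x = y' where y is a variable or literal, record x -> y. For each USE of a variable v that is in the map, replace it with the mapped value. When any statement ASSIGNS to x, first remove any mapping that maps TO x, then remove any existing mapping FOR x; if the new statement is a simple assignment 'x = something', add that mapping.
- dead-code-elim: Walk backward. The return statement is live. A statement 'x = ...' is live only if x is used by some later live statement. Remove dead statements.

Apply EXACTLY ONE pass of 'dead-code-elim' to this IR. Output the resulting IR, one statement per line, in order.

Applying dead-code-elim statement-by-statement:
  [7] return x  -> KEEP (return); live=['x']
  [6] d = u - u  -> DEAD (d not live)
  [5] v = 7 * 6  -> DEAD (v not live)
  [4] t = u  -> DEAD (t not live)
  [3] x = u  -> KEEP; live=['u']
  [2] b = 1 - 8  -> DEAD (b not live)
  [1] u = 9  -> KEEP; live=[]
Result (3 stmts):
  u = 9
  x = u
  return x

Answer: u = 9
x = u
return x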